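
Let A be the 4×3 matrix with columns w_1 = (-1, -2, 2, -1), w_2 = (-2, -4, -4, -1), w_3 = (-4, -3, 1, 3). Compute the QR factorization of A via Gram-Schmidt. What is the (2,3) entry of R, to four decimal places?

w_1 = (-1, -2, 2, -1); ‖w_1‖ = 3.1623, so e_1 = (-0.3162, -0.6325, 0.6325, -0.3162).
e_1·w_2 = (-0.3162)·(-2) + (-0.6325)·(-4) + 0.6325·(-4) + (-0.3162)·(-1) = 0.9487.
u_2 = w_2 − 0.9487·e_1 = (-1.7000, -3.4000, -4.6000, -0.7000).
‖u_2‖ = 6.0083, so e_2 = (-0.2829, -0.5659, -0.7656, -0.1165).
r_{23} = e_2·w_3 = 1.7143.

r_{23} = 1.7143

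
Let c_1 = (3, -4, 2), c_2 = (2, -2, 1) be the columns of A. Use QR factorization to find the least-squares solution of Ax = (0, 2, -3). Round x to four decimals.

x = (-2.8000, 4.2000)

q_1 = c_1/‖c_1‖ = (3, -4, 2)/5.3852 = (0.5571, -0.7428, 0.3714).
r_{12} = q_1·c_2 = 2.9711.
u_2 = c_2 − 2.9711·q_1 = (0.3448, 0.2069, -0.1034).
‖u_2‖ = 0.4152, so q_2 = (0.8305, 0.4983, -0.2491).
Qᵀb = (-2.5997, 1.7440).
Back-substitute: x_2 = 1.7440/0.4152 = 4.2000.
x_1 = (-2.5997 − 2.9711·4.2000)/5.3852 = -2.8000.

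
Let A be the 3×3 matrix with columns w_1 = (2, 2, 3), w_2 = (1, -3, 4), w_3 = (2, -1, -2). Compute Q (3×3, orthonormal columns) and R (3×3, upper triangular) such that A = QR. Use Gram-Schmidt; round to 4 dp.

q_1 = w_1/‖w_1‖ = (2, 2, 3)/4.1231 = (0.4851, 0.4851, 0.7276).
r_{12} = q_1·w_2 = 1.9403.
u_2 = w_2 − 1.9403·q_1 = (0.0588, -3.9412, 2.5882).
‖u_2‖ = 4.7154, so q_2 = (0.0125, -0.8358, 0.5489).
r_{13} = q_1·w_3 = -0.9701; r_{23} = q_2·w_3 = -0.2370.
u_3 = w_3 + 0.9701·q_1 + 0.2370·q_2 = (2.4735, -0.7275, -1.1640).
‖u_3‖ = 2.8289, so q_3 = (0.8744, -0.2572, -0.4115).

Q = [[0.4851, 0.0125, 0.8744], [0.4851, -0.8358, -0.2572], [0.7276, 0.5489, -0.4115]], R = [[4.1231, 1.9403, -0.9701], [0.0000, 4.7154, -0.2370], [0.0000, 0.0000, 2.8289]]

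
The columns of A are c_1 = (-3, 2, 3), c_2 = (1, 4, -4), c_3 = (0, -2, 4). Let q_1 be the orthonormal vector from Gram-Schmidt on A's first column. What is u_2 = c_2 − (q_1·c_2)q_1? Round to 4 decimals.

c_1 = (-3, 2, 3); ‖c_1‖ = 4.6904, so q_1 = (-0.6396, 0.4264, 0.6396).
q_1·c_2 = (-0.6396)·1 + 0.4264·4 + 0.6396·(-4) = -1.4924.
u_2 = c_2 + 1.4924·q_1 = (0.0455, 4.6364, -3.0455).

u_2 = (0.0455, 4.6364, -3.0455)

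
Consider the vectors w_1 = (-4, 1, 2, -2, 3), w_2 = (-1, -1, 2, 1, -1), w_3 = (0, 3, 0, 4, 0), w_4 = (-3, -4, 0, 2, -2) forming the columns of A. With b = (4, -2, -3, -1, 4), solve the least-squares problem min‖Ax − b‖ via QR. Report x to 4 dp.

w_1 = (-4, 1, 2, -2, 3); ‖w_1‖ = 5.8310, so q_1 = (-0.6860, 0.1715, 0.3430, -0.3430, 0.5145).
q_1·w_2 = (-0.6860)·(-1) + 0.1715·(-1) + 0.3430·2 + (-0.3430)·1 + 0.5145·(-1) = 0.3430.
u_2 = w_2 − 0.3430·q_1 = (-0.7647, -1.0588, 1.8824, 1.1176, -1.1765).
‖u_2‖ = 2.8076, so q_2 = (-0.2724, -0.3771, 0.6705, 0.3981, -0.4190).
q_1·w_3 = (-0.6860)·0 + 0.1715·3 + 0.3430·0 + (-0.3430)·4 + 0.5145·0 = -0.8575; q_2·w_3 = (-0.2724)·0 + (-0.3771)·3 + 0.6705·0 + 0.3981·4 + (-0.4190)·0 = 0.4609.
u_3 = w_3 + 0.8575·q_1 − 0.4609·q_2 = (-0.4627, 3.3209, -0.0149, 3.5224, 0.6343).
‖u_3‖ = 4.9043, so q_3 = (-0.0943, 0.6771, -0.0030, 0.7182, 0.1293).
q_1·w_4 = (-0.6860)·(-3) + 0.1715·(-4) + 0.3430·0 + (-0.3430)·2 + 0.5145·(-2) = -0.3430; q_2·w_4 = (-0.2724)·(-3) + (-0.3771)·(-4) + 0.6705·0 + 0.3981·2 + (-0.4190)·(-2) = 3.9599; q_3·w_4 = (-0.0943)·(-3) + 0.6771·(-4) + (-0.0030)·0 + 0.7182·2 + 0.1293·(-2) = -1.2478.
u_4 = w_4 + 0.3430·q_1 − 3.9599·q_2 + 1.2478·q_3 = (-2.2744, -1.6029, -2.5411, 1.2021, -0.0028).
‖u_4‖ = 3.9553, so q_4 = (-0.5750, -0.4052, -0.6425, 0.3039, -0.0007).
Qᵀb = (-1.7150, -4.4208, -1.9234, 0.1310).
Back-substitute: x_4 = 0.1310/3.9553 = 0.0331.
x_3 = (-1.9234 + 1.2478·0.0331)/4.9043 = -0.3838.
x_2 = (-4.4208 − 0.4609·(-0.3838) − 3.9599·0.0331)/2.8076 = -1.5583.
x_1 = (-1.7150 − 0.3430·(-1.5583) + 0.8575·(-0.3838) + 0.3430·0.0331)/5.8310 = -0.2569.

x = (-0.2569, -1.5583, -0.3838, 0.0331)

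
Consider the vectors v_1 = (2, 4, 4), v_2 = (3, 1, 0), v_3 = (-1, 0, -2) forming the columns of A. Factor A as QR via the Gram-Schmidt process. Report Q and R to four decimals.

Q = [[0.3333, 0.9096, -0.2481], [0.6667, -0.0413, 0.7442], [0.6667, -0.4134, -0.6202]], R = [[6.0000, 1.6667, -1.6667], [0.0000, 2.6874, -0.0827], [0.0000, 0.0000, 1.4884]]

v_1 = (2, 4, 4); ‖v_1‖ = 6.0000, so e_1 = (0.3333, 0.6667, 0.6667).
e_1·v_2 = 0.3333·3 + 0.6667·1 + 0.6667·0 = 1.6667.
u_2 = v_2 − 1.6667·e_1 = (2.4444, -0.1111, -1.1111).
‖u_2‖ = 2.6874, so e_2 = (0.9096, -0.0413, -0.4134).
e_1·v_3 = 0.3333·(-1) + 0.6667·0 + 0.6667·(-2) = -1.6667; e_2·v_3 = 0.9096·(-1) + (-0.0413)·0 + (-0.4134)·(-2) = -0.0827.
u_3 = v_3 + 1.6667·e_1 + 0.0827·e_2 = (-0.3692, 1.1077, -0.9231).
‖u_3‖ = 1.4884, so e_3 = (-0.2481, 0.7442, -0.6202).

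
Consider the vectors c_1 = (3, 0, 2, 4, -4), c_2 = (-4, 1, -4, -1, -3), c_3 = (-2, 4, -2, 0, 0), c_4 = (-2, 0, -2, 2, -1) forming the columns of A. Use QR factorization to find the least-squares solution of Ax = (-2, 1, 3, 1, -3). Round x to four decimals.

x = (0.4904, 0.3383, 0.1276, -0.3656)

q_1 = c_1/‖c_1‖ = (3, 0, 2, 4, -4)/6.7082 = (0.4472, 0.0000, 0.2981, 0.5963, -0.5963).
r_{12} = q_1·c_2 = -1.7889.
u_2 = c_2 + 1.7889·q_1 = (-3.2000, 1.0000, -3.4667, 0.0667, -4.0667).
‖u_2‖ = 6.3087, so q_2 = (-0.5072, 0.1585, -0.5495, 0.0106, -0.6446).
r_{13} = q_1·c_3 = -1.4907; r_{23} = q_2·c_3 = 2.7475.
u_3 = c_3 + 1.4907·q_1 − 2.7475·q_2 = (0.0603, 3.5645, -0.0458, 0.8599, 0.8822).
‖u_3‖ = 3.7721, so q_3 = (0.0160, 0.9450, -0.0121, 0.2279, 0.2339).
r_{14} = q_1·c_4 = 0.2981; r_{24} = q_2·c_4 = 2.7792; r_{34} = q_3·c_4 = 0.2143.
u_4 = c_4 − 0.2981·q_1 − 2.7792·q_2 − 0.2143·q_3 = (-0.7270, -0.6431, -0.5591, 1.7440, 0.9192).
‖u_4‖ = 2.2674, so q_4 = (-0.3207, -0.2836, -0.2466, 0.7692, 0.4054).
Qᵀb = (2.3851, 1.4689, 0.4029, -0.8290).
Back-substitute: x_4 = -0.8290/2.2674 = -0.3656.
x_3 = (0.4029 − 0.2143·(-0.3656))/3.7721 = 0.1276.
x_2 = (1.4689 − 2.7475·0.1276 − 2.7792·(-0.3656))/6.3087 = 0.3383.
x_1 = (2.3851 + 1.7889·0.3383 + 1.4907·0.1276 − 0.2981·(-0.3656))/6.7082 = 0.4904.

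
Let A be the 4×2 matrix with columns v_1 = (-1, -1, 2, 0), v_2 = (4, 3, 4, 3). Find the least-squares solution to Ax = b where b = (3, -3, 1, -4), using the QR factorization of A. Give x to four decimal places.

v_1 = (-1, -1, 2, 0); ‖v_1‖ = 2.4495, so q_1 = (-0.4082, -0.4082, 0.8165, 0.0000).
q_1·v_2 = (-0.4082)·4 + (-0.4082)·3 + 0.8165·4 + 0.0000·3 = 0.4082.
u_2 = v_2 − 0.4082·q_1 = (4.1667, 3.1667, 3.6667, 3.0000).
‖u_2‖ = 7.0593, so q_2 = (0.5902, 0.4486, 0.5194, 0.4250).
Qᵀb = (0.8165, -0.7555).
Back-substitute: x_2 = -0.7555/7.0593 = -0.1070.
x_1 = (0.8165 − 0.4082·(-0.1070))/2.4495 = 0.3512.

x = (0.3512, -0.1070)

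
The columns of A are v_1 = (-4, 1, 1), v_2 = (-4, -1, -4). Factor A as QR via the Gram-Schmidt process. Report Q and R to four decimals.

Q = [[-0.9428, -0.3035], [0.2357, -0.3143], [0.2357, -0.8995]], R = [[4.2426, 2.5927], [0.0000, 5.1262]]

e_1 = v_1/‖v_1‖ = (-4, 1, 1)/4.2426 = (-0.9428, 0.2357, 0.2357).
r_{12} = e_1·v_2 = 2.5927.
u_2 = v_2 − 2.5927·e_1 = (-1.5556, -1.6111, -4.6111).
‖u_2‖ = 5.1262, so e_2 = (-0.3035, -0.3143, -0.8995).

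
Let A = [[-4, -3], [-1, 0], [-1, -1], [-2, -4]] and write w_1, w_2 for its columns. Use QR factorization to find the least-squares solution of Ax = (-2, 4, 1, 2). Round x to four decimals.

x = (0.2824, -0.3435)

w_1 = (-4, -1, -1, -2); ‖w_1‖ = 4.6904, so q_1 = (-0.8528, -0.2132, -0.2132, -0.4264).
q_1·w_2 = (-0.8528)·(-3) + (-0.2132)·0 + (-0.2132)·(-1) + (-0.4264)·(-4) = 4.4772.
u_2 = w_2 − 4.4772·q_1 = (0.8182, 0.9545, -0.0455, -2.0909).
‖u_2‖ = 2.4402, so q_2 = (0.3353, 0.3912, -0.0186, -0.8569).
Qᵀb = (-0.2132, -0.8382).
Back-substitute: x_2 = -0.8382/2.4402 = -0.3435.
x_1 = (-0.2132 − 4.4772·(-0.3435))/4.6904 = 0.2824.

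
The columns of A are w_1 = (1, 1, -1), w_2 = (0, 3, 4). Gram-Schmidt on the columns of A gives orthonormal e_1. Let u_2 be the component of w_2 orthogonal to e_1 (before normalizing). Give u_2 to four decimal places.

w_1 = (1, 1, -1); ‖w_1‖ = 1.7321, so e_1 = (0.5774, 0.5774, -0.5774).
e_1·w_2 = 0.5774·0 + 0.5774·3 + (-0.5774)·4 = -0.5774.
u_2 = w_2 + 0.5774·e_1 = (0.3333, 3.3333, 3.6667).

u_2 = (0.3333, 3.3333, 3.6667)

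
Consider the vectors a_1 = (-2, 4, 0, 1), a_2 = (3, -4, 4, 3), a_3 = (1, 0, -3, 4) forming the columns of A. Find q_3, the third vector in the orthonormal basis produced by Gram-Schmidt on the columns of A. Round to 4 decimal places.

q_3 = (0.2028, -0.0649, -0.7158, 0.6651)

a_1 = (-2, 4, 0, 1); ‖a_1‖ = 4.5826, so q_1 = (-0.4364, 0.8729, 0.0000, 0.2182).
q_1·a_2 = (-0.4364)·3 + 0.8729·(-4) + 0.0000·4 + 0.2182·3 = -4.1461.
u_2 = a_2 + 4.1461·q_1 = (1.1905, -0.3810, 4.0000, 3.9048).
‖u_2‖ = 5.7280, so q_2 = (0.2078, -0.0665, 0.6983, 0.6817).
q_1·a_3 = (-0.4364)·1 + 0.8729·0 + 0.0000·(-3) + 0.2182·4 = 0.4364; q_2·a_3 = 0.2078·1 + (-0.0665)·0 + 0.6983·(-3) + 0.6817·4 = 0.8397.
u_3 = a_3 − 0.4364·q_1 − 0.8397·q_2 = (1.0160, -0.3251, -3.5864, 3.3324).
‖u_3‖ = 5.0104, so q_3 = (0.2028, -0.0649, -0.7158, 0.6651).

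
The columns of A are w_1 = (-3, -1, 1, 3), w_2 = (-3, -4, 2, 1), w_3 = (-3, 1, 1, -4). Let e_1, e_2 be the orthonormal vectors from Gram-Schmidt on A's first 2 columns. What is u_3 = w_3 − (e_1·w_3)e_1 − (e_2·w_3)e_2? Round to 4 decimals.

u_3 = (-3.3261, 2.1304, 0.6957, -2.8478)

w_1 = (-3, -1, 1, 3); ‖w_1‖ = 4.4721, so e_1 = (-0.6708, -0.2236, 0.2236, 0.6708).
e_1·w_2 = (-0.6708)·(-3) + (-0.2236)·(-4) + 0.2236·2 + 0.6708·1 = 4.0249.
u_2 = w_2 − 4.0249·e_1 = (-0.3000, -3.1000, 1.1000, -1.7000).
‖u_2‖ = 3.7148, so e_2 = (-0.0808, -0.8345, 0.2961, -0.4576).
e_1·w_3 = (-0.6708)·(-3) + (-0.2236)·1 + 0.2236·1 + 0.6708·(-4) = -0.6708; e_2·w_3 = (-0.0808)·(-3) + (-0.8345)·1 + 0.2961·1 + (-0.4576)·(-4) = 1.5344.
u_3 = w_3 + 0.6708·e_1 − 1.5344·e_2 = (-3.3261, 2.1304, 0.6957, -2.8478).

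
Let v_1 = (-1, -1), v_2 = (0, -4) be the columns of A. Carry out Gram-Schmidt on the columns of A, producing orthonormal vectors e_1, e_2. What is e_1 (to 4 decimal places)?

e_1 = (-0.7071, -0.7071)

v_1 = (-1, -1); ‖v_1‖ = 1.4142, so e_1 = (-0.7071, -0.7071).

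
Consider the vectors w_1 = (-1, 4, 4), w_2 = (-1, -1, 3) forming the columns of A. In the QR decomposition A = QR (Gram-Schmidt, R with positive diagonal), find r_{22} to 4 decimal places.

w_1 = (-1, 4, 4); ‖w_1‖ = 5.7446, so q_1 = (-0.1741, 0.6963, 0.6963).
q_1·w_2 = (-0.1741)·(-1) + 0.6963·(-1) + 0.6963·3 = 1.5667.
u_2 = w_2 − 1.5667·q_1 = (-0.7273, -2.0909, 1.9091).
r_{22} = ‖u_2‖ = 2.9233.

r_{22} = 2.9233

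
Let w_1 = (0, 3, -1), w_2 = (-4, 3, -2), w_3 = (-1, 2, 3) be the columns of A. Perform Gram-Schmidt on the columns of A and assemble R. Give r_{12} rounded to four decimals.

q_1 = w_1/‖w_1‖ = (0, 3, -1)/3.1623 = (0.0000, 0.9487, -0.3162).
r_{12} = q_1·w_2 = 3.4785.

r_{12} = 3.4785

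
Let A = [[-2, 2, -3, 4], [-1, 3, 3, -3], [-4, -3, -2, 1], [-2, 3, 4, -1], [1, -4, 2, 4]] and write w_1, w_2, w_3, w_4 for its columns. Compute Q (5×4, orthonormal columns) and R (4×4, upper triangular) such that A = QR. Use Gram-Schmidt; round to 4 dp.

Q = [[-0.3922, 0.2381, -0.5119, 0.6999], [-0.1961, 0.4138, 0.3859, -0.1844], [-0.7845, -0.5555, -0.0145, -0.2724], [-0.3922, 0.3855, 0.5920, 0.2321], [0.1961, -0.5612, 0.4883, 0.5900]], R = [[5.0990, -0.9806, 0.9806, -0.5883], [0.0000, 6.7852, 2.0577, -3.4748], [0.0000, 0.0000, 6.0667, -1.8582], [0.0000, 0.0000, 0.0000, 5.2083]]

e_1 = w_1/‖w_1‖ = (-2, -1, -4, -2, 1)/5.0990 = (-0.3922, -0.1961, -0.7845, -0.3922, 0.1961).
r_{12} = e_1·w_2 = -0.9806.
u_2 = w_2 + 0.9806·e_1 = (1.6154, 2.8077, -3.7692, 2.6154, -3.8077).
‖u_2‖ = 6.7852, so e_2 = (0.2381, 0.4138, -0.5555, 0.3855, -0.5612).
r_{13} = e_1·w_3 = 0.9806; r_{23} = e_2·w_3 = 2.0577.
u_3 = w_3 − 0.9806·e_1 − 2.0577·e_2 = (-3.1053, 2.3409, -0.0877, 3.5915, 2.9624).
‖u_3‖ = 6.0667, so e_3 = (-0.5119, 0.3859, -0.0145, 0.5920, 0.4883).
r_{14} = e_1·w_4 = -0.5883; r_{24} = e_2·w_4 = -3.4748; r_{34} = e_3·w_4 = -1.8582.
u_4 = w_4 + 0.5883·e_1 + 3.4748·e_2 + 1.8582·e_3 = (3.6454, -0.9605, -1.4187, 1.2087, 3.0728).
‖u_4‖ = 5.2083, so e_4 = (0.6999, -0.1844, -0.2724, 0.2321, 0.5900).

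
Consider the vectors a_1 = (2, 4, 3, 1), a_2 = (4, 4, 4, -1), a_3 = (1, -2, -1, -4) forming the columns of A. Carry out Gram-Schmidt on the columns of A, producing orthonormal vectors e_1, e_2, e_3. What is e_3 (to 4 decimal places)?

e_3 = (-0.3934, 0.6155, -0.3662, -0.5765)

a_1 = (2, 4, 3, 1); ‖a_1‖ = 5.4772, so e_1 = (0.3651, 0.7303, 0.5477, 0.1826).
e_1·a_2 = 0.3651·4 + 0.7303·4 + 0.5477·4 + 0.1826·(-1) = 6.3901.
u_2 = a_2 − 6.3901·e_1 = (1.6667, -0.6667, 0.5000, -2.1667).
‖u_2‖ = 2.8577, so e_2 = (0.5832, -0.2333, 0.1750, -0.7582).
e_1·a_3 = 0.3651·1 + 0.7303·(-2) + 0.5477·(-1) + 0.1826·(-4) = -2.3735; e_2·a_3 = 0.5832·1 + (-0.2333)·(-2) + 0.1750·(-1) + (-0.7582)·(-4) = 3.9075.
u_3 = a_3 + 2.3735·e_1 − 3.9075·e_2 = (-0.4122, 0.6449, -0.3837, -0.6041).
‖u_3‖ = 1.0478, so e_3 = (-0.3934, 0.6155, -0.3662, -0.5765).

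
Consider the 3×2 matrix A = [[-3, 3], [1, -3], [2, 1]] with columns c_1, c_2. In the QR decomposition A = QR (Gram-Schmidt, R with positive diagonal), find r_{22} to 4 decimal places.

c_1 = (-3, 1, 2); ‖c_1‖ = 3.7417, so e_1 = (-0.8018, 0.2673, 0.5345).
e_1·c_2 = (-0.8018)·3 + 0.2673·(-3) + 0.5345·1 = -2.6726.
u_2 = c_2 + 2.6726·e_1 = (0.8571, -2.2857, 2.4286).
r_{22} = ‖u_2‖ = 3.4434.

r_{22} = 3.4434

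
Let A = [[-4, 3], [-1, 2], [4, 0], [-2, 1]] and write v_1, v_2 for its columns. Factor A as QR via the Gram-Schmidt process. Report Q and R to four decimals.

Q = [[-0.6576, 0.4774], [-0.1644, 0.5891], [0.6576, 0.6500], [-0.3288, 0.0508]], R = [[6.0828, -2.6304], [0.0000, 2.6610]]

e_1 = v_1/‖v_1‖ = (-4, -1, 4, -2)/6.0828 = (-0.6576, -0.1644, 0.6576, -0.3288).
r_{12} = e_1·v_2 = -2.6304.
u_2 = v_2 + 2.6304·e_1 = (1.2703, 1.5676, 1.7297, 0.1351).
‖u_2‖ = 2.6610, so e_2 = (0.4774, 0.5891, 0.6500, 0.0508).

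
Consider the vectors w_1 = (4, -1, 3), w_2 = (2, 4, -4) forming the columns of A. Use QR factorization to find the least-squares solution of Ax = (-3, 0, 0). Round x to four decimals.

w_1 = (4, -1, 3); ‖w_1‖ = 5.0990, so e_1 = (0.7845, -0.1961, 0.5883).
e_1·w_2 = 0.7845·2 + (-0.1961)·4 + 0.5883·(-4) = -1.5689.
u_2 = w_2 + 1.5689·e_1 = (3.2308, 3.6923, -3.0769).
‖u_2‖ = 5.7912, so e_2 = (0.5579, 0.6376, -0.5313).
Qᵀb = (-2.3534, -1.6736).
Back-substitute: x_2 = -1.6736/5.7912 = -0.2890.
x_1 = (-2.3534 + 1.5689·(-0.2890))/5.0990 = -0.5505.

x = (-0.5505, -0.2890)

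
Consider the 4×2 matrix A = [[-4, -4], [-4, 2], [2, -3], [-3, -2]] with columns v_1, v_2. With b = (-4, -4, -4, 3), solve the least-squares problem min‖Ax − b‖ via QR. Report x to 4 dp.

x = (0.2695, 0.3589)

v_1 = (-4, -4, 2, -3); ‖v_1‖ = 6.7082, so e_1 = (-0.5963, -0.5963, 0.2981, -0.4472).
e_1·v_2 = (-0.5963)·(-4) + (-0.5963)·2 + 0.2981·(-3) + (-0.4472)·(-2) = 1.1926.
u_2 = v_2 − 1.1926·e_1 = (-3.2889, 2.7111, -3.3556, -1.4667).
‖u_2‖ = 5.6194, so e_2 = (-0.5853, 0.4825, -0.5971, -0.2610).
Qᵀb = (2.2361, 2.0168).
Back-substitute: x_2 = 2.0168/5.6194 = 0.3589.
x_1 = (2.2361 − 1.1926·0.3589)/6.7082 = 0.2695.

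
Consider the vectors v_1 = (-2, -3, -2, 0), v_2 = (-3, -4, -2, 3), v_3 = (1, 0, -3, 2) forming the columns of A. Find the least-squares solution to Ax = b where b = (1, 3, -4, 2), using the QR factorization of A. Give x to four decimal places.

q_1 = v_1/‖v_1‖ = (-2, -3, -2, 0)/4.1231 = (-0.4851, -0.7276, -0.4851, 0.0000).
r_{12} = q_1·v_2 = 5.3358.
u_2 = v_2 − 5.3358·q_1 = (-0.4118, -0.1176, 0.5882, 3.0000).
‖u_2‖ = 3.0870, so q_2 = (-0.1334, -0.0381, 0.1906, 0.9718).
r_{13} = q_1·v_3 = 0.9701; r_{23} = q_2·v_3 = 1.2386.
u_3 = v_3 − 0.9701·q_1 − 1.2386·q_2 = (1.6358, 0.7531, -2.7654, 0.7963).
‖u_3‖ = 3.3948, so q_3 = (0.4819, 0.2218, -0.8146, 0.2346).
Qᵀb = (-0.7276, 0.9337, 4.8749).
Back-substitute: x_3 = 4.8749/3.3948 = 1.4360.
x_2 = (0.9337 − 1.2386·1.4360)/3.0870 = -0.2737.
x_1 = (-0.7276 − 5.3358·(-0.2737) − 0.9701·1.4360)/4.1231 = -0.1601.

x = (-0.1601, -0.2737, 1.4360)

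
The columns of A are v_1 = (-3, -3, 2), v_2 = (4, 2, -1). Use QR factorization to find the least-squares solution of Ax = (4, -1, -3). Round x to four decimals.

v_1 = (-3, -3, 2); ‖v_1‖ = 4.6904, so q_1 = (-0.6396, -0.6396, 0.4264).
q_1·v_2 = (-0.6396)·4 + (-0.6396)·2 + 0.4264·(-1) = -4.2640.
u_2 = v_2 + 4.2640·q_1 = (1.2727, -0.7273, 0.8182).
‖u_2‖ = 1.6787, so q_2 = (0.7581, -0.4332, 0.4874).
Qᵀb = (-3.1980, 2.0037).
Back-substitute: x_2 = 2.0037/1.6787 = 1.1935.
x_1 = (-3.1980 + 4.2640·1.1935)/4.6904 = 0.4032.

x = (0.4032, 1.1935)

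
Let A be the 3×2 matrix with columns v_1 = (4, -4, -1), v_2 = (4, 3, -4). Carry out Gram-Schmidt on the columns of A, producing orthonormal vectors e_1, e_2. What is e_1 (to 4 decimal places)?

e_1 = (0.6963, -0.6963, -0.1741)

e_1 = v_1/‖v_1‖ = (4, -4, -1)/5.7446 = (0.6963, -0.6963, -0.1741).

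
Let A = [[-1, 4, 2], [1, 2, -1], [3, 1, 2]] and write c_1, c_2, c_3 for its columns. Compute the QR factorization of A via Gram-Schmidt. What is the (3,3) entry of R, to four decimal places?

r_{33} = 2.3078

c_1 = (-1, 1, 3); ‖c_1‖ = 3.3166, so e_1 = (-0.3015, 0.3015, 0.9045).
e_1·c_2 = (-0.3015)·4 + 0.3015·2 + 0.9045·1 = 0.3015.
u_2 = c_2 − 0.3015·e_1 = (4.0909, 1.9091, 0.7273).
‖u_2‖ = 4.5726, so e_2 = (0.8946, 0.4175, 0.1590).
e_1·c_3 = (-0.3015)·2 + 0.3015·(-1) + 0.9045·2 = 0.9045; e_2·c_3 = 0.8946·2 + 0.4175·(-1) + 0.1590·2 = 1.6899.
u_3 = c_3 − 0.9045·e_1 − 1.6899·e_2 = (0.7609, -1.9783, 0.9130).
r_{33} = ‖u_3‖ = 2.3078.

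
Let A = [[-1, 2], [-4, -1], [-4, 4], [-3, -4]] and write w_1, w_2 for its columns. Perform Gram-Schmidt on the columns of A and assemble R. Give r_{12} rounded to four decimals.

w_1 = (-1, -4, -4, -3); ‖w_1‖ = 6.4807, so e_1 = (-0.1543, -0.6172, -0.6172, -0.4629).
r_{12} = e_1·w_2 = -0.3086.

r_{12} = -0.3086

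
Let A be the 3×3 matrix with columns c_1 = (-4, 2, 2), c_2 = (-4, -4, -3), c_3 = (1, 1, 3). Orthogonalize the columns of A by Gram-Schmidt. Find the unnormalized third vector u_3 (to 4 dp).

q_1 = c_1/‖c_1‖ = (-4, 2, 2)/4.8990 = (-0.8165, 0.4082, 0.4082).
r_{12} = q_1·c_2 = 0.4082.
u_2 = c_2 − 0.4082·q_1 = (-3.6667, -4.1667, -3.1667).
‖u_2‖ = 6.3901, so q_2 = (-0.5738, -0.6521, -0.4956).
r_{13} = q_1·c_3 = 0.8165; r_{23} = q_2·c_3 = -2.7125.
u_3 = c_3 − 0.8165·q_1 + 2.7125·q_2 = (0.1102, -1.1020, 1.3224).

u_3 = (0.1102, -1.1020, 1.3224)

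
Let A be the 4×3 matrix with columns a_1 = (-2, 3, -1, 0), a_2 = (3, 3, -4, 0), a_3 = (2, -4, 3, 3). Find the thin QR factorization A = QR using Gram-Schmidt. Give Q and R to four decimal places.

a_1 = (-2, 3, -1, 0); ‖a_1‖ = 3.7417, so q_1 = (-0.5345, 0.8018, -0.2673, 0.0000).
q_1·a_2 = (-0.5345)·3 + 0.8018·3 + (-0.2673)·(-4) + 0.0000·0 = 1.8708.
u_2 = a_2 − 1.8708·q_1 = (4.0000, 1.5000, -3.5000, 0.0000).
‖u_2‖ = 5.5227, so q_2 = (0.7243, 0.2716, -0.6338, 0.0000).
q_1·a_3 = (-0.5345)·2 + 0.8018·(-4) + (-0.2673)·3 + 0.0000·3 = -5.0780; q_2·a_3 = 0.7243·2 + 0.2716·(-4) + (-0.6338)·3 + 0.0000·3 = -1.5391.
u_3 = a_3 + 5.0780·q_1 + 1.5391·q_2 = (0.4005, 0.4895, 0.6674, 3.0000).
‖u_3‖ = 3.1377, so q_3 = (0.1276, 0.1560, 0.2127, 0.9561).

Q = [[-0.5345, 0.7243, 0.1276], [0.8018, 0.2716, 0.1560], [-0.2673, -0.6338, 0.2127], [0.0000, 0.0000, 0.9561]], R = [[3.7417, 1.8708, -5.0780], [0.0000, 5.5227, -1.5391], [0.0000, 0.0000, 3.1377]]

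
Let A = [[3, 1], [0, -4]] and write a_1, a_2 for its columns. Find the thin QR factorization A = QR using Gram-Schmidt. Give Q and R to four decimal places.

q_1 = a_1/‖a_1‖ = (3, 0)/3.0000 = (1.0000, 0.0000).
r_{12} = q_1·a_2 = 1.0000.
u_2 = a_2 − 1.0000·q_1 = (0.0000, -4.0000).
‖u_2‖ = 4.0000, so q_2 = (0.0000, -1.0000).

Q = [[1.0000, 0.0000], [0.0000, -1.0000]], R = [[3.0000, 1.0000], [0.0000, 4.0000]]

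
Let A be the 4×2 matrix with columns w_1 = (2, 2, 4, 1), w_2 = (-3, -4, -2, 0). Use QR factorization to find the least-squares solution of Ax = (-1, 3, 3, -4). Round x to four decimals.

x = (0.0747, -0.4606)

w_1 = (2, 2, 4, 1); ‖w_1‖ = 5.0000, so q_1 = (0.4000, 0.4000, 0.8000, 0.2000).
q_1·w_2 = 0.4000·(-3) + 0.4000·(-4) + 0.8000·(-2) + 0.2000·0 = -4.4000.
u_2 = w_2 + 4.4000·q_1 = (-1.2400, -2.2400, 1.5200, 0.8800).
‖u_2‖ = 3.1048, so q_2 = (-0.3994, -0.7215, 0.4896, 0.2834).
Qᵀb = (2.4000, -1.4300).
Back-substitute: x_2 = -1.4300/3.1048 = -0.4606.
x_1 = (2.4000 + 4.4000·(-0.4606))/5.0000 = 0.0747.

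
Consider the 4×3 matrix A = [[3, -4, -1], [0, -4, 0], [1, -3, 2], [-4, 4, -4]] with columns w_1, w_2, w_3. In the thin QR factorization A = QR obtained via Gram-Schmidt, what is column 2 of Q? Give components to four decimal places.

w_1 = (3, 0, 1, -4); ‖w_1‖ = 5.0990, so e_1 = (0.5883, 0.0000, 0.1961, -0.7845).
e_1·w_2 = 0.5883·(-4) + 0.0000·(-4) + 0.1961·(-3) + (-0.7845)·4 = -6.0796.
u_2 = w_2 + 6.0796·e_1 = (-0.4231, -4.0000, -1.8077, -0.7692).
‖u_2‖ = 4.4764, so e_2 = (-0.0945, -0.8936, -0.4038, -0.1718).

e_2 = (-0.0945, -0.8936, -0.4038, -0.1718)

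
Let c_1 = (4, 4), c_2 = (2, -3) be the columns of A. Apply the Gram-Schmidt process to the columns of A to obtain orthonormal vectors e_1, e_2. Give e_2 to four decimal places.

c_1 = (4, 4); ‖c_1‖ = 5.6569, so e_1 = (0.7071, 0.7071).
e_1·c_2 = 0.7071·2 + 0.7071·(-3) = -0.7071.
u_2 = c_2 + 0.7071·e_1 = (2.5000, -2.5000).
‖u_2‖ = 3.5355, so e_2 = (0.7071, -0.7071).

e_2 = (0.7071, -0.7071)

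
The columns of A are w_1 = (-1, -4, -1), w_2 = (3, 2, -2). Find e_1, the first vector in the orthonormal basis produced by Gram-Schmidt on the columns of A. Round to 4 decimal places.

e_1 = (-0.2357, -0.9428, -0.2357)

w_1 = (-1, -4, -1); ‖w_1‖ = 4.2426, so e_1 = (-0.2357, -0.9428, -0.2357).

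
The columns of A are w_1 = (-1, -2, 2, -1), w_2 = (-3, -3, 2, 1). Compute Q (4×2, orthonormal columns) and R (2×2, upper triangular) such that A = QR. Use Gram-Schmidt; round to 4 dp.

Q = [[-0.3162, -0.6138], [-0.6325, -0.2046], [0.6325, -0.1364], [-0.3162, 0.7502]], R = [[3.1623, 3.7947], [0.0000, 2.9326]]

w_1 = (-1, -2, 2, -1); ‖w_1‖ = 3.1623, so e_1 = (-0.3162, -0.6325, 0.6325, -0.3162).
e_1·w_2 = (-0.3162)·(-3) + (-0.6325)·(-3) + 0.6325·2 + (-0.3162)·1 = 3.7947.
u_2 = w_2 − 3.7947·e_1 = (-1.8000, -0.6000, -0.4000, 2.2000).
‖u_2‖ = 2.9326, so e_2 = (-0.6138, -0.2046, -0.1364, 0.7502).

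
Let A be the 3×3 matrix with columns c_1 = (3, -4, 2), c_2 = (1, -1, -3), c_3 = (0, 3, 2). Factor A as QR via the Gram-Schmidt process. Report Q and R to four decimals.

c_1 = (3, -4, 2); ‖c_1‖ = 5.3852, so q_1 = (0.5571, -0.7428, 0.3714).
q_1·c_2 = 0.5571·1 + (-0.7428)·(-1) + 0.3714·(-3) = 0.1857.
u_2 = c_2 − 0.1857·q_1 = (0.8966, -0.8621, -3.0690).
‖u_2‖ = 3.3114, so q_2 = (0.2707, -0.2603, -0.9268).
q_1·c_3 = 0.5571·0 + (-0.7428)·3 + 0.3714·2 = -1.4856; q_2·c_3 = 0.2707·0 + (-0.2603)·3 + (-0.9268)·2 = -2.6346.
u_3 = c_3 + 1.4856·q_1 + 2.6346·q_2 = (1.5409, 1.2107, 0.1101).
‖u_3‖ = 1.9627, so q_3 = (0.7851, 0.6168, 0.0561).

Q = [[0.5571, 0.2707, 0.7851], [-0.7428, -0.2603, 0.6168], [0.3714, -0.9268, 0.0561]], R = [[5.3852, 0.1857, -1.4856], [0.0000, 3.3114, -2.6346], [0.0000, 0.0000, 1.9627]]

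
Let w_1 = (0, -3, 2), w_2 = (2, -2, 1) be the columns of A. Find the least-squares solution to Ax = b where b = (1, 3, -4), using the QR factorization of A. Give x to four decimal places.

x = (-1.6792, 0.6038)

q_1 = w_1/‖w_1‖ = (0, -3, 2)/3.6056 = (0.0000, -0.8321, 0.5547).
r_{12} = q_1·w_2 = 2.2188.
u_2 = w_2 − 2.2188·q_1 = (2.0000, -0.1538, -0.2308).
‖u_2‖ = 2.0191, so q_2 = (0.9905, -0.0762, -0.1143).
Qᵀb = (-4.7150, 1.2191).
Back-substitute: x_2 = 1.2191/2.0191 = 0.6038.
x_1 = (-4.7150 − 2.2188·0.6038)/3.6056 = -1.6792.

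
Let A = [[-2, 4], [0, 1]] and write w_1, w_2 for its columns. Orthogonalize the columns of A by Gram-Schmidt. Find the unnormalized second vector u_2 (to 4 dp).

u_2 = (0.0000, 1.0000)

w_1 = (-2, 0); ‖w_1‖ = 2.0000, so q_1 = (-1.0000, 0.0000).
q_1·w_2 = (-1.0000)·4 + 0.0000·1 = -4.0000.
u_2 = w_2 + 4.0000·q_1 = (0.0000, 1.0000).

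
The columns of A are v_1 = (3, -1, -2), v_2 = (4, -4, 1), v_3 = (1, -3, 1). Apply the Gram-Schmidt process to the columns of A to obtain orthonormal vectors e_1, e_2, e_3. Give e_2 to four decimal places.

e_1 = v_1/‖v_1‖ = (3, -1, -2)/3.7417 = (0.8018, -0.2673, -0.5345).
r_{12} = e_1·v_2 = 3.7417.
u_2 = v_2 − 3.7417·e_1 = (1.0000, -3.0000, 3.0000).
‖u_2‖ = 4.3589, so e_2 = (0.2294, -0.6882, 0.6882).

e_2 = (0.2294, -0.6882, 0.6882)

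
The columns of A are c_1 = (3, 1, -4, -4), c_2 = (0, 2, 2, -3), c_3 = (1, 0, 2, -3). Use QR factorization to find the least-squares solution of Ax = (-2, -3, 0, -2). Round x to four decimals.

c_1 = (3, 1, -4, -4); ‖c_1‖ = 6.4807, so q_1 = (0.4629, 0.1543, -0.6172, -0.6172).
q_1·c_2 = 0.4629·0 + 0.1543·2 + (-0.6172)·2 + (-0.6172)·(-3) = 0.9258.
u_2 = c_2 − 0.9258·q_1 = (-0.4286, 1.8571, 2.5714, -2.4286).
‖u_2‖ = 4.0178, so q_2 = (-0.1067, 0.4622, 0.6400, -0.6045).
q_1·c_3 = 0.4629·1 + 0.1543·0 + (-0.6172)·2 + (-0.6172)·(-3) = 1.0801; q_2·c_3 = (-0.1067)·1 + 0.4622·0 + 0.6400·2 + (-0.6045)·(-3) = 2.9867.
u_3 = c_3 − 1.0801·q_1 − 2.9867·q_2 = (0.8186, -1.5472, 0.7552, -0.5280).
‖u_3‖ = 1.9781, so q_3 = (0.4138, -0.7822, 0.3818, -0.2669).
Qᵀb = (-0.1543, 0.0356, 2.0527).
Back-substitute: x_3 = 2.0527/1.9781 = 1.0377.
x_2 = (0.0356 − 2.9867·1.0377)/4.0178 = -0.7625.
x_1 = (-0.1543 − 0.9258·(-0.7625) − 1.0801·1.0377)/6.4807 = -0.0878.

x = (-0.0878, -0.7625, 1.0377)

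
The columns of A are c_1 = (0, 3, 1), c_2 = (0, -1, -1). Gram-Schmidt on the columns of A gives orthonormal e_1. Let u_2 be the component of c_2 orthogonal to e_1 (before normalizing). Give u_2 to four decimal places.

c_1 = (0, 3, 1); ‖c_1‖ = 3.1623, so e_1 = (0.0000, 0.9487, 0.3162).
e_1·c_2 = 0.0000·0 + 0.9487·(-1) + 0.3162·(-1) = -1.2649.
u_2 = c_2 + 1.2649·e_1 = (0.0000, 0.2000, -0.6000).

u_2 = (0.0000, 0.2000, -0.6000)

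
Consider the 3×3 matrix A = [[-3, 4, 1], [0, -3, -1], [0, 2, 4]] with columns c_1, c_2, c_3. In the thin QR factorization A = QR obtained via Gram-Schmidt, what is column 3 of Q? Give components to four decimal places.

q_3 = (0.0000, 0.5547, 0.8321)

q_1 = c_1/‖c_1‖ = (-3, 0, 0)/3.0000 = (-1.0000, 0.0000, 0.0000).
r_{12} = q_1·c_2 = -4.0000.
u_2 = c_2 + 4.0000·q_1 = (0.0000, -3.0000, 2.0000).
‖u_2‖ = 3.6056, so q_2 = (0.0000, -0.8321, 0.5547).
r_{13} = q_1·c_3 = -1.0000; r_{23} = q_2·c_3 = 3.0509.
u_3 = c_3 + 1.0000·q_1 − 3.0509·q_2 = (0.0000, 1.5385, 2.3077).
‖u_3‖ = 2.7735, so q_3 = (0.0000, 0.5547, 0.8321).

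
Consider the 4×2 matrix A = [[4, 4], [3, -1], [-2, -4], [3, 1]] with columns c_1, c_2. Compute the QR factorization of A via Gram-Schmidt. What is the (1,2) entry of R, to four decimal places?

r_{12} = 3.8933

e_1 = c_1/‖c_1‖ = (4, 3, -2, 3)/6.1644 = (0.6489, 0.4867, -0.3244, 0.4867).
r_{12} = e_1·c_2 = 3.8933.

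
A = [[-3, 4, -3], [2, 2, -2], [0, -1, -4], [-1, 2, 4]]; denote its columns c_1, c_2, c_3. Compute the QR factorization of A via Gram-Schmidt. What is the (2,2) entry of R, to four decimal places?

r_{22} = 4.2258

q_1 = c_1/‖c_1‖ = (-3, 2, 0, -1)/3.7417 = (-0.8018, 0.5345, 0.0000, -0.2673).
r_{12} = q_1·c_2 = -2.6726.
u_2 = c_2 + 2.6726·q_1 = (1.8571, 3.4286, -1.0000, 1.2857).
r_{22} = ‖u_2‖ = 4.2258.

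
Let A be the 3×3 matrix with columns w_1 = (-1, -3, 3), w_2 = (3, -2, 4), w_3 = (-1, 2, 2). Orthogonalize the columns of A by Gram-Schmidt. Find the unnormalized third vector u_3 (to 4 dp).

u_3 = (-0.9939, 2.1534, 1.8221)

q_1 = w_1/‖w_1‖ = (-1, -3, 3)/4.3589 = (-0.2294, -0.6882, 0.6882).
r_{12} = q_1·w_2 = 3.4412.
u_2 = w_2 − 3.4412·q_1 = (3.7895, 0.3684, 1.6316).
‖u_2‖ = 4.1422, so q_2 = (0.9148, 0.0889, 0.3939).
r_{13} = q_1·w_3 = 0.2294; r_{23} = q_2·w_3 = 0.0508.
u_3 = w_3 − 0.2294·q_1 − 0.0508·q_2 = (-0.9939, 2.1534, 1.8221).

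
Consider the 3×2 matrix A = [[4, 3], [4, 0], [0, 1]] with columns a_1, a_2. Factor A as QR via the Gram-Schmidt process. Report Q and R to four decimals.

a_1 = (4, 4, 0); ‖a_1‖ = 5.6569, so q_1 = (0.7071, 0.7071, 0.0000).
q_1·a_2 = 0.7071·3 + 0.7071·0 + 0.0000·1 = 2.1213.
u_2 = a_2 − 2.1213·q_1 = (1.5000, -1.5000, 1.0000).
‖u_2‖ = 2.3452, so q_2 = (0.6396, -0.6396, 0.4264).

Q = [[0.7071, 0.6396], [0.7071, -0.6396], [0.0000, 0.4264]], R = [[5.6569, 2.1213], [0.0000, 2.3452]]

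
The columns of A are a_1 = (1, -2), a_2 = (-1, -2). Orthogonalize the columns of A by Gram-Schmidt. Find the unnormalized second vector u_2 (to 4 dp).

a_1 = (1, -2); ‖a_1‖ = 2.2361, so e_1 = (0.4472, -0.8944).
e_1·a_2 = 0.4472·(-1) + (-0.8944)·(-2) = 1.3416.
u_2 = a_2 − 1.3416·e_1 = (-1.6000, -0.8000).

u_2 = (-1.6000, -0.8000)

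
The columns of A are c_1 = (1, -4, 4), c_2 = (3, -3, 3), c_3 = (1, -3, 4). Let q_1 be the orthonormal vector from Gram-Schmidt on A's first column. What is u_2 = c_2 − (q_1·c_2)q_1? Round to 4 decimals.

u_2 = (2.1818, 0.2727, -0.2727)

c_1 = (1, -4, 4); ‖c_1‖ = 5.7446, so q_1 = (0.1741, -0.6963, 0.6963).
q_1·c_2 = 0.1741·3 + (-0.6963)·(-3) + 0.6963·3 = 4.7001.
u_2 = c_2 − 4.7001·q_1 = (2.1818, 0.2727, -0.2727).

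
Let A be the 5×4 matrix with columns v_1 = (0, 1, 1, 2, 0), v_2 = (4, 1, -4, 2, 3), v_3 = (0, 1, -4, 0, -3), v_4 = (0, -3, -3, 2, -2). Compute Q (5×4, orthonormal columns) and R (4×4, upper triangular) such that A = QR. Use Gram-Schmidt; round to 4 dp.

v_1 = (0, 1, 1, 2, 0); ‖v_1‖ = 2.4495, so e_1 = (0.0000, 0.4082, 0.4082, 0.8165, 0.0000).
e_1·v_2 = 0.0000·4 + 0.4082·1 + 0.4082·(-4) + 0.8165·2 + 0.0000·3 = 0.4082.
u_2 = v_2 − 0.4082·e_1 = (4.0000, 0.8333, -4.1667, 1.6667, 3.0000).
‖u_2‖ = 6.7700, so e_2 = (0.5908, 0.1231, -0.6155, 0.2462, 0.4431).
e_1·v_3 = 0.0000·0 + 0.4082·1 + 0.4082·(-4) + 0.8165·0 + 0.0000·(-3) = -1.2247; e_2·v_3 = 0.5908·0 + 0.1231·1 + (-0.6155)·(-4) + 0.2462·0 + 0.4431·(-3) = 1.2555.
u_3 = v_3 + 1.2247·e_1 − 1.2555·e_2 = (-0.7418, 1.3455, -2.7273, 0.6909, -3.5564).
‖u_3‖ = 4.7879, so e_3 = (-0.1549, 0.2810, -0.5696, 0.1443, -0.7428).
e_1·v_4 = 0.0000·0 + 0.4082·(-3) + 0.4082·(-3) + 0.8165·2 + 0.0000·(-2) = -0.8165; e_2·v_4 = 0.5908·0 + 0.1231·(-3) + (-0.6155)·(-3) + 0.2462·2 + 0.4431·(-2) = 1.0832; e_3·v_4 = (-0.1549)·0 + 0.2810·(-3) + (-0.5696)·(-3) + 0.1443·2 + (-0.7428)·(-2) = 2.6400.
u_4 = v_4 + 0.8165·e_1 − 1.0832·e_2 − 2.6400·e_3 = (-0.2310, -3.5419, -0.4962, 2.0190, -0.5190).
‖u_4‖ = 4.1461, so e_4 = (-0.0557, -0.8543, -0.1197, 0.4870, -0.1252).

Q = [[0.0000, 0.5908, -0.1549, -0.0557], [0.4082, 0.1231, 0.2810, -0.8543], [0.4082, -0.6155, -0.5696, -0.1197], [0.8165, 0.2462, 0.1443, 0.4870], [0.0000, 0.4431, -0.7428, -0.1252]], R = [[2.4495, 0.4082, -1.2247, -0.8165], [0.0000, 6.7700, 1.2555, 1.0832], [0.0000, 0.0000, 4.7879, 2.6400], [0.0000, 0.0000, 0.0000, 4.1461]]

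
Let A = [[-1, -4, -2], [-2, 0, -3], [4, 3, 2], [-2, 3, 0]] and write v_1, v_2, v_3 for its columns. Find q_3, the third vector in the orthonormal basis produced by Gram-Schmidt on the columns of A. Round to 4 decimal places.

q_3 = (-0.2037, -0.8744, -0.4160, 0.1443)

v_1 = (-1, -2, 4, -2); ‖v_1‖ = 5.0000, so q_1 = (-0.2000, -0.4000, 0.8000, -0.4000).
q_1·v_2 = (-0.2000)·(-4) + (-0.4000)·0 + 0.8000·3 + (-0.4000)·3 = 2.0000.
u_2 = v_2 − 2.0000·q_1 = (-3.6000, 0.8000, 1.4000, 3.8000).
‖u_2‖ = 5.4772, so q_2 = (-0.6573, 0.1461, 0.2556, 0.6938).
q_1·v_3 = (-0.2000)·(-2) + (-0.4000)·(-3) + 0.8000·2 + (-0.4000)·0 = 3.2000; q_2·v_3 = (-0.6573)·(-2) + 0.1461·(-3) + 0.2556·2 + 0.6938·0 = 1.3876.
u_3 = v_3 − 3.2000·q_1 − 1.3876·q_2 = (-0.4480, -1.9227, -0.9147, 0.3173).
‖u_3‖ = 2.1988, so q_3 = (-0.2037, -0.8744, -0.4160, 0.1443).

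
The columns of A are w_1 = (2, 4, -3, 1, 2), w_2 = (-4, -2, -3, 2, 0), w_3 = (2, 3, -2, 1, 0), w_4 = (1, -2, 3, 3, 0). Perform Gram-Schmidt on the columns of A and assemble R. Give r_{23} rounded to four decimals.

r_{23} = -0.4608

w_1 = (2, 4, -3, 1, 2); ‖w_1‖ = 5.8310, so q_1 = (0.3430, 0.6860, -0.5145, 0.1715, 0.3430).
q_1·w_2 = 0.3430·(-4) + 0.6860·(-2) + (-0.5145)·(-3) + 0.1715·2 + 0.3430·0 = -0.8575.
u_2 = w_2 + 0.8575·q_1 = (-3.7059, -1.4118, -3.4412, 2.1471, 0.2941).
‖u_2‖ = 5.6802, so q_2 = (-0.6524, -0.2485, -0.6058, 0.3780, 0.0518).
r_{23} = q_2·w_3 = -0.4608.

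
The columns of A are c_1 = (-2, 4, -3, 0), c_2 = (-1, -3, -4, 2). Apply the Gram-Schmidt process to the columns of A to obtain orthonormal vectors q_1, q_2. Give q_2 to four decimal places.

q_2 = (-0.1578, -0.5995, -0.6941, 0.3660)

q_1 = c_1/‖c_1‖ = (-2, 4, -3, 0)/5.3852 = (-0.3714, 0.7428, -0.5571, 0.0000).
r_{12} = q_1·c_2 = 0.3714.
u_2 = c_2 − 0.3714·q_1 = (-0.8621, -3.2759, -3.7931, 2.0000).
‖u_2‖ = 5.4646, so q_2 = (-0.1578, -0.5995, -0.6941, 0.3660).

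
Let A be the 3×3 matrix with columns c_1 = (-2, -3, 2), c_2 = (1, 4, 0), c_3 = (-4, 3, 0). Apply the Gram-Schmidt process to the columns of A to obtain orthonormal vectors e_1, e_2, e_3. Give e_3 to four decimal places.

c_1 = (-2, -3, 2); ‖c_1‖ = 4.1231, so e_1 = (-0.4851, -0.7276, 0.4851).
e_1·c_2 = (-0.4851)·1 + (-0.7276)·4 + 0.4851·0 = -3.3955.
u_2 = c_2 + 3.3955·e_1 = (-0.6471, 1.5294, 1.6471).
‖u_2‖ = 2.3389, so e_2 = (-0.2766, 0.6539, 0.7042).
e_1·c_3 = (-0.4851)·(-4) + (-0.7276)·3 + 0.4851·0 = -0.2425; e_2·c_3 = (-0.2766)·(-4) + 0.6539·3 + 0.7042·0 = 3.0683.
u_3 = c_3 + 0.2425·e_1 − 3.0683·e_2 = (-3.2688, 0.8172, -2.0430).
‖u_3‖ = 3.9404, so e_3 = (-0.8296, 0.2074, -0.5185).

e_3 = (-0.8296, 0.2074, -0.5185)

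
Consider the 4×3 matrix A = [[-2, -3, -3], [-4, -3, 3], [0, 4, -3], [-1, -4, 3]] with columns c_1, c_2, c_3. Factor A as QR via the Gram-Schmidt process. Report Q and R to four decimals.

c_1 = (-2, -4, 0, -1); ‖c_1‖ = 4.5826, so e_1 = (-0.4364, -0.8729, 0.0000, -0.2182).
e_1·c_2 = (-0.4364)·(-3) + (-0.8729)·(-3) + 0.0000·4 + (-0.2182)·(-4) = 4.8008.
u_2 = c_2 − 4.8008·e_1 = (-0.9048, 1.1905, 4.0000, -2.9524).
‖u_2‖ = 5.1916, so e_2 = (-0.1743, 0.2293, 0.7705, -0.5687).
e_1·c_3 = (-0.4364)·(-3) + (-0.8729)·3 + 0.0000·(-3) + (-0.2182)·3 = -1.9640; e_2·c_3 = (-0.1743)·(-3) + 0.2293·3 + 0.7705·(-3) + (-0.5687)·3 = -2.8067.
u_3 = c_3 + 1.9640·e_1 + 2.8067·e_2 = (-4.3463, 1.9293, -0.8375, 0.9753).
‖u_3‖ = 4.9260, so e_3 = (-0.8823, 0.3917, -0.1700, 0.1980).

Q = [[-0.4364, -0.1743, -0.8823], [-0.8729, 0.2293, 0.3917], [0.0000, 0.7705, -0.1700], [-0.2182, -0.5687, 0.1980]], R = [[4.5826, 4.8008, -1.9640], [0.0000, 5.1916, -2.8067], [0.0000, 0.0000, 4.9260]]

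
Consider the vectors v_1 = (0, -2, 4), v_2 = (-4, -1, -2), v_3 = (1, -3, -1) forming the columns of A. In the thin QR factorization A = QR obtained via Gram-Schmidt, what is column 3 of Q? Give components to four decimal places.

e_3 = (0.4082, -0.8165, -0.4082)

e_1 = v_1/‖v_1‖ = (0, -2, 4)/4.4721 = (0.0000, -0.4472, 0.8944).
r_{12} = e_1·v_2 = -1.3416.
u_2 = v_2 + 1.3416·e_1 = (-4.0000, -1.6000, -0.8000).
‖u_2‖ = 4.3818, so e_2 = (-0.9129, -0.3651, -0.1826).
r_{13} = e_1·v_3 = 0.4472; r_{23} = e_2·v_3 = 0.3651.
u_3 = v_3 − 0.4472·e_1 − 0.3651·e_2 = (1.3333, -2.6667, -1.3333).
‖u_3‖ = 3.2660, so e_3 = (0.4082, -0.8165, -0.4082).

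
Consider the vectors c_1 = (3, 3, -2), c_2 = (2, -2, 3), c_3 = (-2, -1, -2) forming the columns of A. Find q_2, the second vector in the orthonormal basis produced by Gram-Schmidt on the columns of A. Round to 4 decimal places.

c_1 = (3, 3, -2); ‖c_1‖ = 4.6904, so q_1 = (0.6396, 0.6396, -0.4264).
q_1·c_2 = 0.6396·2 + 0.6396·(-2) + (-0.4264)·3 = -1.2792.
u_2 = c_2 + 1.2792·q_1 = (2.8182, -1.1818, 2.4545).
‖u_2‖ = 3.9196, so q_2 = (0.7190, -0.3015, 0.6262).

q_2 = (0.7190, -0.3015, 0.6262)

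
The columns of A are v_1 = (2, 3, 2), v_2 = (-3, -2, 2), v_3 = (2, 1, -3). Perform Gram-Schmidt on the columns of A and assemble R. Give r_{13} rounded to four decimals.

r_{13} = 0.2425

e_1 = v_1/‖v_1‖ = (2, 3, 2)/4.1231 = (0.4851, 0.7276, 0.4851).
r_{13} = e_1·v_3 = 0.2425.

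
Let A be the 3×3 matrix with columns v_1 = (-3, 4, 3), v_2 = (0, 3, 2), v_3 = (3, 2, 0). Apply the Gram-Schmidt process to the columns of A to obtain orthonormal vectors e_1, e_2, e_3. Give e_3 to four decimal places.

e_1 = v_1/‖v_1‖ = (-3, 4, 3)/5.8310 = (-0.5145, 0.6860, 0.5145).
r_{12} = e_1·v_2 = 3.0870.
u_2 = v_2 − 3.0870·e_1 = (1.5882, 0.8824, 0.4118).
‖u_2‖ = 1.8630, so e_2 = (0.8525, 0.4736, 0.2210).
r_{13} = e_1·v_3 = -0.1715; r_{23} = e_2·v_3 = 3.5049.
u_3 = v_3 + 0.1715·e_1 − 3.5049·e_2 = (-0.0763, 0.4576, -0.6864).
‖u_3‖ = 0.8285, so e_3 = (-0.0921, 0.5523, -0.8285).

e_3 = (-0.0921, 0.5523, -0.8285)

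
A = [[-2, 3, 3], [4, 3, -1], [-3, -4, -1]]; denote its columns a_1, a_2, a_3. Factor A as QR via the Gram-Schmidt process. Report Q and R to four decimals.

a_1 = (-2, 4, -3); ‖a_1‖ = 5.3852, so e_1 = (-0.3714, 0.7428, -0.5571).
e_1·a_2 = (-0.3714)·3 + 0.7428·3 + (-0.5571)·(-4) = 3.3425.
u_2 = a_2 − 3.3425·e_1 = (4.2414, 0.5172, -2.1379).
‖u_2‖ = 4.7778, so e_2 = (0.8877, 0.1083, -0.4475).
e_1·a_3 = (-0.3714)·3 + 0.7428·(-1) + (-0.5571)·(-1) = -1.2999; e_2·a_3 = 0.8877·3 + 0.1083·(-1) + (-0.4475)·(-1) = 3.0024.
u_3 = a_3 + 1.2999·e_1 − 3.0024·e_2 = (-0.1480, -0.3595, -0.3807).
‖u_3‖ = 0.5441, so e_3 = (-0.2721, -0.6607, -0.6996).

Q = [[-0.3714, 0.8877, -0.2721], [0.7428, 0.1083, -0.6607], [-0.5571, -0.4475, -0.6996]], R = [[5.3852, 3.3425, -1.2999], [0.0000, 4.7778, 3.0024], [0.0000, 0.0000, 0.5441]]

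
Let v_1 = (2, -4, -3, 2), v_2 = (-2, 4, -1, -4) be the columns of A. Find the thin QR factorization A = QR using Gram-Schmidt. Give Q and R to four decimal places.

Q = [[0.3482, -0.1141], [-0.6963, 0.2282], [-0.5222, -0.7701], [0.3482, -0.5847]], R = [[5.7446, -4.3519], [0.0000, 4.2498]]

v_1 = (2, -4, -3, 2); ‖v_1‖ = 5.7446, so q_1 = (0.3482, -0.6963, -0.5222, 0.3482).
q_1·v_2 = 0.3482·(-2) + (-0.6963)·4 + (-0.5222)·(-1) + 0.3482·(-4) = -4.3519.
u_2 = v_2 + 4.3519·q_1 = (-0.4848, 0.9697, -3.2727, -2.4848).
‖u_2‖ = 4.2498, so q_2 = (-0.1141, 0.2282, -0.7701, -0.5847).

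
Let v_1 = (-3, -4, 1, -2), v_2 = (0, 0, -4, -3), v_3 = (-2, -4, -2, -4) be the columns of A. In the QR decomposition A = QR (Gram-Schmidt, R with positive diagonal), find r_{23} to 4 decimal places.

v_1 = (-3, -4, 1, -2); ‖v_1‖ = 5.4772, so e_1 = (-0.5477, -0.7303, 0.1826, -0.3651).
e_1·v_2 = (-0.5477)·0 + (-0.7303)·0 + 0.1826·(-4) + (-0.3651)·(-3) = 0.3651.
u_2 = v_2 − 0.3651·e_1 = (0.2000, 0.2667, -4.0667, -2.8667).
‖u_2‖ = 4.9866, so e_2 = (0.0401, 0.0535, -0.8155, -0.5749).
r_{23} = e_2·v_3 = 3.6364.

r_{23} = 3.6364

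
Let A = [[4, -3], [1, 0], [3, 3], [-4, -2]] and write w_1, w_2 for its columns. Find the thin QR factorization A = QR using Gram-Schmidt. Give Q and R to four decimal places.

Q = [[0.6172, -0.7514], [0.1543, -0.0257], [0.4629, 0.5712], [-0.6172, -0.3294]], R = [[6.4807, 0.7715], [0.0000, 4.6265]]

q_1 = w_1/‖w_1‖ = (4, 1, 3, -4)/6.4807 = (0.6172, 0.1543, 0.4629, -0.6172).
r_{12} = q_1·w_2 = 0.7715.
u_2 = w_2 − 0.7715·q_1 = (-3.4762, -0.1190, 2.6429, -1.5238).
‖u_2‖ = 4.6265, so q_2 = (-0.7514, -0.0257, 0.5712, -0.3294).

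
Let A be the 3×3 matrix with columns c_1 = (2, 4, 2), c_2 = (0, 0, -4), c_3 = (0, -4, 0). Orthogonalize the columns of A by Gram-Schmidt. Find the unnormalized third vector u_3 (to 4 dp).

u_3 = (1.6000, -0.8000, 0.0000)

e_1 = c_1/‖c_1‖ = (2, 4, 2)/4.8990 = (0.4082, 0.8165, 0.4082).
r_{12} = e_1·c_2 = -1.6330.
u_2 = c_2 + 1.6330·e_1 = (0.6667, 1.3333, -3.3333).
‖u_2‖ = 3.6515, so e_2 = (0.1826, 0.3651, -0.9129).
r_{13} = e_1·c_3 = -3.2660; r_{23} = e_2·c_3 = -1.4606.
u_3 = c_3 + 3.2660·e_1 + 1.4606·e_2 = (1.6000, -0.8000, 0.0000).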